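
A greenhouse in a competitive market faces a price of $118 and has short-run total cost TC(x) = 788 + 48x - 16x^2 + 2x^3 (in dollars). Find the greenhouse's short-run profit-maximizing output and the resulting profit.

Profit = -$200 at x = 7

AVC = 48 - 16x + 2x^2; min AVC = $16 at x = 4. Since P = $118 ≥ min AVC, the firm produces.
MC = 48 - 32x + 6x^2. Setting P = MC and taking the root on the rising branch gives x* = 7.
TR = 118·7 = 826. TC = 788 + 238 = 1026. Profit = 826 − 1026 = -$200.
Shutting down would mean losing the fixed cost of $788, so operating at a loss of $200 is better by $588.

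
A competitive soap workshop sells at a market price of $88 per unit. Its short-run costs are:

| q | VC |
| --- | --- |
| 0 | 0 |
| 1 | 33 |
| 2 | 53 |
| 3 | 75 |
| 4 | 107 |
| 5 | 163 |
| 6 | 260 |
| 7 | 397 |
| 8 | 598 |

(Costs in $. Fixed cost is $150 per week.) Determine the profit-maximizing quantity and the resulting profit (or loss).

q = 5; profit = $127

Compute π = P·q − TC at each output: q=0: -150; q=1: -95; q=2: -27; q=3: 39; q=4: 95; q=5: 127; q=6: 118; q=7: 69; q=8: -44.
Profit is maximized at q = 5. AVC there is 163/5 = $32.60 ≤ P, so producing beats shutting down (which would give -$150).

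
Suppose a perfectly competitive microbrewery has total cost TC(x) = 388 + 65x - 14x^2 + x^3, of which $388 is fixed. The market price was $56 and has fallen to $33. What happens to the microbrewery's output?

AVC = 65 - 14x + x^2, minimized at x = 7 where min AVC = $16. MC = 65 - 28x + 3x^2.
At P = $56 ≥ min AVC, set P = MC on the rising branch: x = 9.
At P = $33 ≥ min AVC, set P = MC: x = 8. The firm stays open but cuts output.

Output falls from 9 to 8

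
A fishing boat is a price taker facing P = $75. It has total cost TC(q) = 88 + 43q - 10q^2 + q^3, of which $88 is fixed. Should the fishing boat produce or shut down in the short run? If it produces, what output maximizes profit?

Produce at q = 8

Variable cost is VC = 43q - 10q^2 + q^3, so AVC = VC/q = 43 - 10q + q^2 and MC = dTC/dq = 43 - 20q + 3q^2.
AVC is minimized where dAVC/dq = -10 + 2q = 0, at q = 5; min AVC = 43 - 10·5 + 5^2 = $18.
Because $75 ≥ $18, revenue can cover variable cost; the firm operates.
Set P = MC: 75 = 43 - 20q + 3q^2 → -32 - 20q + 3q^2 = 0. The roots are q = -4/3 and q = 8; the profit-maximizing output is on the rising part of MC, so q* = 8.
Check: AVC at q = 8 is $27 ≤ P, so revenue covers variable cost.
Profit = P·q − TC = 75·8 − 304 = $296.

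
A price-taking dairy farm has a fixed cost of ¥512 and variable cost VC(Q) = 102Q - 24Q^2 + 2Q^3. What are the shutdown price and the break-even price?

Shutdown price = ¥30; break-even price = ¥102

Shutdown price = min AVC. AVC = 102 - 24Q + 2Q^2, with vertex at Q = 6 and minimum ¥30.
ATC = 512/Q + 102 - 24Q + 2Q^2. Setting dATC/dQ = −512/Q^2 − 24 + 4Q = 0 gives Q = 8 (since 4·8^3 − 24·8^2 = 512).
min ATC = 512/8 + 102 − 24·8 + 2·8^2 = ¥102. That is the break-even price.
Between these two prices the firm operates at a loss; above ¥102 it earns a profit.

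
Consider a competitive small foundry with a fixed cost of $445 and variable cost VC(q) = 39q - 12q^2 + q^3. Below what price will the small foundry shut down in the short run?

The shutdown price is the minimum of AVC. VC = 39q - 12q^2 + q^3, so AVC = 39 - 12q + q^2.
dAVC/dq = -12 + 2q = 0 gives q = 6. min AVC = 39 - 12·6 + 6^2 = 3.
So the shutdown price is $3.

$3 per unit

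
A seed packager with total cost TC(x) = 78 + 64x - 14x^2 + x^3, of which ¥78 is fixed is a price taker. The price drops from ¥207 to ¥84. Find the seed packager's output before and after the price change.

AVC = 64 - 14x + x^2, minimized at x = 7 where min AVC = ¥15. MC = 64 - 28x + 3x^2.
With P = ¥207 above the shutdown price, P = MC gives x = 13.
At P = ¥84 ≥ min AVC, set P = MC: x = 10. The firm stays open but cuts output.

Output falls from 13 to 10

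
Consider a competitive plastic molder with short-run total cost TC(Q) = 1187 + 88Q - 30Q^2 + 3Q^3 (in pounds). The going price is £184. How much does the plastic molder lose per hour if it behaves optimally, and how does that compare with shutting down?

AVC = 88 - 30Q + 3Q^2; min AVC = £13 at Q = 5. Since P = £184 ≥ min AVC, the firm produces.
MC = 88 - 60Q + 9Q^2. Setting P = MC and taking the root on the rising branch gives Q* = 8.
TR = 184·8 = 1472. TC = 1187 + 320 = 1507. Profit = 1472 − 1507 = -£35.
Shutting down would mean losing the fixed cost of £1187, so operating at a loss of £35 is better by £1152.

Profit = -£35 at Q = 8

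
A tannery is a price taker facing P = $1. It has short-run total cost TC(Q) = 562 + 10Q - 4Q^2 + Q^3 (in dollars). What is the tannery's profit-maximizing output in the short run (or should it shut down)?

Strip out fixed cost: VC = 10Q - 4Q^2 + Q^3. Then AVC = 10 - 4Q + Q^2 and MC = 10 - 8Q + 3Q^2.
AVC is minimized where dAVC/dQ = -4 + 2Q = 0, at Q = 2; min AVC = 10 - 4·2 + 2^2 = $6.
P = $1 lies below min AVC = $6; no output level covers variable cost.
The firm minimizes its loss by shutting down and losing only its fixed cost of $562.

Shut down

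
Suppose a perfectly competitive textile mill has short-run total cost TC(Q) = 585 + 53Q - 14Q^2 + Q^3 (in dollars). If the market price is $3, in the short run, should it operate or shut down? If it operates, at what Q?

From TC, MC = TC'(Q) = 53 - 28Q + 3Q^2 and AVC = VC/Q = 53 - 14Q + Q^2.
The AVC parabola has its vertex at Q = 14/2 = 7, where AVC = 53 - 14·7 + 7^2 = $4.
Since P = $3 < min AVC = $4, price fails to cover variable cost at any output.
Shutting down limits the loss to fixed cost, $585.

Shut down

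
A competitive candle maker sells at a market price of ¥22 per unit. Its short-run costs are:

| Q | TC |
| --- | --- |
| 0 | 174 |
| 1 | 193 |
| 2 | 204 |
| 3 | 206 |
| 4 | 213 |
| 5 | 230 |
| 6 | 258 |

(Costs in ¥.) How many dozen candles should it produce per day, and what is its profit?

Tabulate TR − TC: Q=0: -174; Q=1: -171; Q=2: -160; Q=3: -140; Q=4: -125; Q=5: -120; Q=6: -126.
Profit is maximized at Q = 5. AVC there is 56/5 = ¥11.20 ≤ P, so producing beats shutting down (which would give -¥174).

Q = 5; profit = -¥120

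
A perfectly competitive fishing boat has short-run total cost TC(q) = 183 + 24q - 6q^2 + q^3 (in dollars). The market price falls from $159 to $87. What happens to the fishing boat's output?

Output falls from 9 to 7

MC = 24 - 12q + 3q^2; the shutdown threshold is min AVC = $15 (at q = 3).
With P = $159 above the shutdown price, P = MC gives q = 9.
At P = $87 ≥ min AVC, set P = MC: q = 7. The firm stays open but cuts output.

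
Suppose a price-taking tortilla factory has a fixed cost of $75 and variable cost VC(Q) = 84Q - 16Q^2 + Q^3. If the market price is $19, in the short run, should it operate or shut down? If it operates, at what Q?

From TC, MC = TC'(Q) = 84 - 32Q + 3Q^2 and AVC = VC/Q = 84 - 16Q + Q^2.
AVC hits its minimum where MC = AVC, at Q = 8, giving min AVC = 84 - 16·8 + 8^2 = $20.
Since P = $19 < min AVC = $20, price fails to cover variable cost at any output.
The firm minimizes its loss by shutting down and losing only its fixed cost of $75.

Shut down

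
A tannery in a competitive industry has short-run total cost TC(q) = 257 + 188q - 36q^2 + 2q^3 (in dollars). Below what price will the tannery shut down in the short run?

$26 per unit

Short-run supply begins at min AVC. From VC = 188q - 36q^2 + 2q^3, AVC = 188 - 36q + 2q^2.
dAVC/dq = -36 + 4q = 0 gives q = 9. min AVC = 188 - 36·9 + 2·9^2 = 26.
So the shutdown price is $26.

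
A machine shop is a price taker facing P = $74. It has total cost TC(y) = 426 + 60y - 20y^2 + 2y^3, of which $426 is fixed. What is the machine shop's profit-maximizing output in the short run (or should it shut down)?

Variable cost is VC = 60y - 20y^2 + 2y^3, so AVC = VC/y = 60 - 20y + 2y^2 and MC = dTC/dy = 60 - 40y + 6y^2.
AVC hits its minimum where MC = AVC, at y = 5, giving min AVC = 60 - 20·5 + 2·5^2 = $10.
Since P = $74 ≥ min AVC = $10, price covers variable cost and the firm should produce.
Solving P = MC: -14 - 40y + 6y^2 = 0 ⇒ y = -1/3 or 7. On the upward-sloping branch, y* = 7.
Check: AVC at y = 7 is $18 ≤ P, so revenue covers variable cost.
Profit = P·y − TC = 74·7 − 552 = -$34, a loss, but smaller than the $426 fixed cost the firm would lose by shutting down.

Produce at y = 7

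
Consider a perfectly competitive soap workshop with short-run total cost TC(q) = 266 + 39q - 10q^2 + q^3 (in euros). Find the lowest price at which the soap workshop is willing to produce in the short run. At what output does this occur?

The firm shuts down when price falls below the minimum of average variable cost. AVC = VC/q = 39 - 10q + q^2.
dAVC/dq = -10 + 2q = 0 gives q = 5. min AVC = 39 - 10·5 + 5^2 = 14.
For P < €14 the firm produces nothing.

€14 per unit, at q = 5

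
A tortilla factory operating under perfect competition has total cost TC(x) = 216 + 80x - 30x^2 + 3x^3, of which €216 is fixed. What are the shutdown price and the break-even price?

AVC = 80 - 30x + 3x^2; minimized at x = 5, giving min AVC = €5. That is the shutdown price.
ATC = 216/x + 80 - 30x + 3x^2. Setting dATC/dx = −216/x^2 − 30 + 6x = 0 gives x = 6 (since 6·6^3 − 30·6^2 = 216).
min ATC = 216/6 + 80 − 30·6 + 3·6^2 = €44. That is the break-even price.
For €5 ≤ P < €44 the firm produces at a loss; below €5 it shuts down.

Shutdown price = €5; break-even price = €44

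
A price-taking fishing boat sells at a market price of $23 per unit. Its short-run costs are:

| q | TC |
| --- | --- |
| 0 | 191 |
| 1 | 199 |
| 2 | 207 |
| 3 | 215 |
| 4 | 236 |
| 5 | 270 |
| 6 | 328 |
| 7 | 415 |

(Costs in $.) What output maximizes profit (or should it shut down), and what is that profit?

Profit at each row (π = 23q − TC): q=0: -191; q=1: -176; q=2: -161; q=3: -146; q=4: -144; q=5: -155; q=6: -190; q=7: -254.
Profit is maximized at q = 4. AVC there is 45/4 = $11.25 ≤ P, so producing beats shutting down (which would give -$191).

q = 4; profit = -$144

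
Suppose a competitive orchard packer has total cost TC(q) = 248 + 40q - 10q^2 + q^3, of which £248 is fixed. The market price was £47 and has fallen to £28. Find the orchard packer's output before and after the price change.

Output falls from 7 to 6

AVC = 40 - 10q + q^2, minimized at q = 5 where min AVC = £15. MC = 40 - 20q + 3q^2.
At P = £47 ≥ min AVC, set P = MC on the rising branch: q = 7.
At P = £28 ≥ min AVC, set P = MC: q = 6. The firm stays open but cuts output.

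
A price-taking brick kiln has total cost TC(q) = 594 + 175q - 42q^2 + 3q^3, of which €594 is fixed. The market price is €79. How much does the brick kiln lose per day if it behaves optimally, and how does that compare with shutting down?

Profit = -€210 at q = 8

AVC = 175 - 42q + 3q^2 has its minimum €28 at q = 7; price €79 clears that bar, so the firm operates.
MC = 175 - 84q + 9q^2. Setting P = MC and taking the root on the rising branch gives q* = 8.
TR = 79·8 = 632. TC = 594 + 248 = 842. Profit = 632 − 842 = -€210.
By producing, the firm covers all variable cost plus €384 of fixed cost; shutting down would lose the full €594.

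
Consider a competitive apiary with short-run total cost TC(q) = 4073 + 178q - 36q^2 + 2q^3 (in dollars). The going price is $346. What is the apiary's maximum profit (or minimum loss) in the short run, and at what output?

AVC = 178 - 36q + 2q^2; min AVC = $16 at q = 9. Since P = $346 ≥ min AVC, the firm produces.
With MC = 178 - 72q + 6q^2, P = MC on the upward-sloping part at q* = 14.
TR = 346·14 = 4844. TC = 4073 + 924 = 4997. Profit = 4844 − 4997 = -$153.
That loss of $153 beats the $4073 the firm would lose by shutting down; producing recovers $3920 of fixed cost.

Profit = -$153 at q = 14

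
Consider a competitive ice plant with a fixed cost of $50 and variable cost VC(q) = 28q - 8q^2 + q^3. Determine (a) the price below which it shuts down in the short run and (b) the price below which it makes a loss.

Shutdown price = $12; break-even price = $23

Shutdown price = min AVC. AVC = 28 - 8q + q^2, with vertex at q = 4 and minimum $12.
ATC = 50/q + 28 - 8q + q^2. Setting dATC/dq = −50/q^2 − 8 + 2q = 0 gives q = 5 (since 2·5^3 − 8·5^2 = 50).
min ATC = 50/5 + 28 − 8·5 + 5^2 = $23. That is the break-even price.
For $12 ≤ P < $23 the firm produces at a loss; below $12 it shuts down.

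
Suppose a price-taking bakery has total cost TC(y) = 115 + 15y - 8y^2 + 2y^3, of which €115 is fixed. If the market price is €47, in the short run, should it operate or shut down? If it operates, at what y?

Produce at y = 4

Strip out fixed cost: VC = 15y - 8y^2 + 2y^3. Then AVC = 15 - 8y + 2y^2 and MC = 15 - 16y + 6y^2.
AVC hits its minimum where MC = AVC, at y = 2, giving min AVC = 15 - 8·2 + 2·2^2 = €7.
Since P = €47 ≥ min AVC = €7, price covers variable cost and the firm should produce.
Solving P = MC: -32 - 16y + 6y^2 = 0 ⇒ y = -4/3 or 4. On the upward-sloping branch, y* = 4.
Check: AVC at y = 4 is €15 ≤ P, so revenue covers variable cost.
Profit = P·y − TC = 47·4 − 175 = €13.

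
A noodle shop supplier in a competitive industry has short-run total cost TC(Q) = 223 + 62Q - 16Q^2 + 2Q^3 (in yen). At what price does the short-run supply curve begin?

¥30 per unit

Short-run supply begins at min AVC. From VC = 62Q - 16Q^2 + 2Q^3, AVC = 62 - 16Q + 2Q^2.
dAVC/dQ = -16 + 4Q = 0 gives Q = 4. min AVC = 62 - 16·4 + 2·4^2 = 30.
For P < ¥30 the firm produces nothing.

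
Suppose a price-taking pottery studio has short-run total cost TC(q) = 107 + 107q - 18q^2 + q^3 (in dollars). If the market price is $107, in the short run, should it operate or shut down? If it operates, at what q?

Produce at q = 12

From TC, MC = TC'(q) = 107 - 36q + 3q^2 and AVC = VC/q = 107 - 18q + q^2.
AVC hits its minimum where MC = AVC, at q = 9, giving min AVC = 107 - 18·9 + 9^2 = $26.
Since P = $107 ≥ min AVC = $26, price covers variable cost and the firm should produce.
P = MC gives -36q + 3q^2 = 0, with roots 0 and 12. Take the larger (rising MC): q* = 12.
Check: AVC at q = 12 is $35 ≤ P, so revenue covers variable cost.
Profit = P·q − TC = 107·12 − 527 = $757.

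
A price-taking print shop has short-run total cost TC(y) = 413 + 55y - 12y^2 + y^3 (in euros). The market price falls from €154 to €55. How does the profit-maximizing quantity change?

Output falls from 11 to 8

AVC = 55 - 12y + y^2, minimized at y = 6 where min AVC = €19. MC = 55 - 24y + 3y^2.
With P = €154 above the shutdown price, P = MC gives y = 11.
At P = €55 ≥ min AVC, set P = MC: y = 8. The firm stays open but cuts output.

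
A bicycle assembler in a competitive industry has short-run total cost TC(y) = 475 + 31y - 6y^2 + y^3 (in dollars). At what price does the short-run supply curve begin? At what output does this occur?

The firm shuts down when price falls below the minimum of average variable cost. AVC = VC/y = 31 - 6y + y^2.
dAVC/dy = -6 + 2y = 0 gives y = 3. min AVC = 31 - 6·3 + 3^2 = 22.
For P < $22 the firm produces nothing.

$22 per unit, at y = 3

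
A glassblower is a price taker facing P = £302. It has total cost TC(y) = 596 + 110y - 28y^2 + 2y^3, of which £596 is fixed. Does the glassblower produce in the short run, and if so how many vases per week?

Strip out fixed cost: VC = 110y - 28y^2 + 2y^3. Then AVC = 110 - 28y + 2y^2 and MC = 110 - 56y + 6y^2.
AVC hits its minimum where MC = AVC, at y = 7, giving min AVC = 110 - 28·7 + 2·7^2 = £12.
Because £302 ≥ £12, revenue can cover variable cost; the firm operates.
P = MC gives -192 - 56y + 6y^2 = 0, with roots -8/3 and 12. Take the larger (rising MC): y* = 12.
Check: AVC at y = 12 is £62 ≤ P, so revenue covers variable cost.
Profit = P·y − TC = 302·12 − 1340 = £2284.

Produce at y = 12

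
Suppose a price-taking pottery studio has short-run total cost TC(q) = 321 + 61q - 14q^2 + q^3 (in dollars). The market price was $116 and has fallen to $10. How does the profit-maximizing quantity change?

Output falls from 11 to 0 (the firm shuts down)

AVC = 61 - 14q + q^2, minimized at q = 7 where min AVC = $12. MC = 61 - 28q + 3q^2.
At P = $116 ≥ min AVC, set P = MC on the rising branch: q = 11.
At P = $10 < min AVC = $12, price no longer covers variable cost at any output, so the firm shuts down: q = 0.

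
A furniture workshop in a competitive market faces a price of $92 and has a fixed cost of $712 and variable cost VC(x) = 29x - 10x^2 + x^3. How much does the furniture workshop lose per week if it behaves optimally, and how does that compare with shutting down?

AVC = 29 - 10x + x^2 has its minimum $4 at x = 5; price $92 clears that bar, so the firm operates.
With MC = 29 - 20x + 3x^2, P = MC on the upward-sloping part at x* = 9.
TR = 92·9 = 828. TC = 712 + 180 = 892. Profit = 828 − 892 = -$64.
Shutting down would mean losing the fixed cost of $712, so operating at a loss of $64 is better by $648.

Profit = -$64 at x = 9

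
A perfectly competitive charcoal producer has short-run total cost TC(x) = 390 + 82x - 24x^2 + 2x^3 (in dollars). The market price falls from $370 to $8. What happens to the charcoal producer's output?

MC = 82 - 48x + 6x^2; the shutdown threshold is min AVC = $10 (at x = 6).
With P = $370 above the shutdown price, P = MC gives x = 12.
At P = $8 < min AVC = $10, price no longer covers variable cost at any output, so the firm shuts down: x = 0.

Output falls from 12 to 0 (the firm shuts down)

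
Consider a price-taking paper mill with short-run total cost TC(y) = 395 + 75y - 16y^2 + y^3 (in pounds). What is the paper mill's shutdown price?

£11 per unit

The shutdown price is the minimum of AVC. VC = 75y - 16y^2 + y^3, so AVC = 75 - 16y + y^2.
At the minimum of AVC, MC = AVC. MC = 75 - 32y + 3y^2; setting MC = AVC gives 2y^2 - 16y = 0, so y = 8. min AVC = 11.
The firm shuts down for any P below £11.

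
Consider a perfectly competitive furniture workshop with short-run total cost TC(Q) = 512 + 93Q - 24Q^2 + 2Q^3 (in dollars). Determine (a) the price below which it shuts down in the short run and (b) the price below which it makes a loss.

Shutdown price = min AVC. AVC = 93 - 24Q + 2Q^2, with vertex at Q = 6 and minimum $21.
ATC = 512/Q + 93 - 24Q + 2Q^2. Setting dATC/dQ = −512/Q^2 − 24 + 4Q = 0 gives Q = 8 (since 4·8^3 − 24·8^2 = 512).
min ATC = 512/8 + 93 − 24·8 + 2·8^2 = $93. That is the break-even price.
Between these two prices the firm operates at a loss; above $93 it earns a profit.

Shutdown price = $21; break-even price = $93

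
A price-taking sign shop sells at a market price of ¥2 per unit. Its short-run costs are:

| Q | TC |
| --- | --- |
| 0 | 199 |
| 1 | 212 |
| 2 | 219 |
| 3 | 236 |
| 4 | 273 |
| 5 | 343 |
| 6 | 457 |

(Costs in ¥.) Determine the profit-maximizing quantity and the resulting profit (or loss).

Compute π = P·Q − TC at each output: Q=0: -199; Q=1: -210; Q=2: -215; Q=3: -230; Q=4: -265; Q=5: -333; Q=6: -445.
Profit is highest at Q = 0. Equivalently, the lowest AVC in the table is 20/2 ≈ ¥10 at Q = 2, and P = ¥2 falls below it — price never covers variable cost, so the firm shuts down and loses only its fixed cost.

Q = 0 (shut down); profit = -¥199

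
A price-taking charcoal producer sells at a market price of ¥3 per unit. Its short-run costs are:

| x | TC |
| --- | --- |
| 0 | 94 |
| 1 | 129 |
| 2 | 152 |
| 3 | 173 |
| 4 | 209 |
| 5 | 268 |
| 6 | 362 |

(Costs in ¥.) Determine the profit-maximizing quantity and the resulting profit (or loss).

x = 0 (shut down); profit = -¥94

Compute π = P·x − TC at each output: x=0: -94; x=1: -126; x=2: -146; x=3: -164; x=4: -197; x=5: -253; x=6: -344.
Profit is highest at x = 0. Equivalently, the lowest AVC in the table is 79/3 ≈ ¥26.33 at x = 3, and P = ¥3 falls below it — price never covers variable cost, so the firm shuts down and loses only its fixed cost.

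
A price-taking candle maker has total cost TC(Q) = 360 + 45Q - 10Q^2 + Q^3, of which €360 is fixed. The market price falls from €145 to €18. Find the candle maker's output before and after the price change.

Output falls from 10 to 0 (the firm shuts down)

AVC = 45 - 10Q + Q^2, minimized at Q = 5 where min AVC = €20. MC = 45 - 20Q + 3Q^2.
With P = €145 above the shutdown price, P = MC gives Q = 10.
At P = €18 < min AVC = €20, price no longer covers variable cost at any output, so the firm shuts down: Q = 0.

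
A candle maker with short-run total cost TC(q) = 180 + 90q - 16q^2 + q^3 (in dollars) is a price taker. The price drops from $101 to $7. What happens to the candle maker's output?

AVC = 90 - 16q + q^2, minimized at q = 8 where min AVC = $26. MC = 90 - 32q + 3q^2.
At P = $101 ≥ min AVC, set P = MC on the rising branch: q = 11.
At P = $7 < min AVC = $26, price no longer covers variable cost at any output, so the firm shuts down: q = 0.

Output falls from 11 to 0 (the firm shuts down)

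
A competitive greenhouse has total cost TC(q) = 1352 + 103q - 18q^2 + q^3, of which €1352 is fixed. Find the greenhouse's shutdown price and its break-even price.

Shutdown price = min AVC. AVC = 103 - 18q + q^2, with vertex at q = 9 and minimum €22.
ATC = 1352/q + 103 - 18q + q^2. Setting dATC/dq = −1352/q^2 − 18 + 2q = 0 gives q = 13 (since 2·13^3 − 18·13^2 = 1352).
min ATC = 1352/13 + 103 − 18·13 + 13^2 = €142. That is the break-even price.
For €22 ≤ P < €142 the firm produces at a loss; below €22 it shuts down.

Shutdown price = €22; break-even price = €142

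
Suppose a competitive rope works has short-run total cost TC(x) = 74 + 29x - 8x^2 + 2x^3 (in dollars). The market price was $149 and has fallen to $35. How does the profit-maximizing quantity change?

AVC = 29 - 8x + 2x^2, minimized at x = 2 where min AVC = $21. MC = 29 - 16x + 6x^2.
With P = $149 above the shutdown price, P = MC gives x = 6.
At P = $35 ≥ min AVC, set P = MC: x = 3. The firm stays open but cuts output.

Output falls from 6 to 3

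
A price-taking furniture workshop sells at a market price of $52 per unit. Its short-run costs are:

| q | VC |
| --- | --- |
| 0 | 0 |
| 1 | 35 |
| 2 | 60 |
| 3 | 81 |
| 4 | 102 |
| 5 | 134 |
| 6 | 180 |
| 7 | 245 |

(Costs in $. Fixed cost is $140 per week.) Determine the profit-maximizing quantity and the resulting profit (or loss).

Tabulate TR − TC: q=0: -140; q=1: -123; q=2: -96; q=3: -65; q=4: -34; q=5: -14; q=6: -8; q=7: -21.
Profit is maximized at q = 6. AVC there is 180/6 = $30 ≤ P, so producing beats shutting down (which would give -$140).

q = 6; profit = -$8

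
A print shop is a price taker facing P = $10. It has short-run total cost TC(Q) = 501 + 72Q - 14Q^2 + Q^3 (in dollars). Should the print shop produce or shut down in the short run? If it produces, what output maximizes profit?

Strip out fixed cost: VC = 72Q - 14Q^2 + Q^3. Then AVC = 72 - 14Q + Q^2 and MC = 72 - 28Q + 3Q^2.
AVC is minimized where dAVC/dQ = -14 + 2Q = 0, at Q = 7; min AVC = 72 - 14·7 + 7^2 = $23.
Since P = $10 < min AVC = $23, price fails to cover variable cost at any output.
The firm minimizes its loss by shutting down and losing only its fixed cost of $501.

Shut down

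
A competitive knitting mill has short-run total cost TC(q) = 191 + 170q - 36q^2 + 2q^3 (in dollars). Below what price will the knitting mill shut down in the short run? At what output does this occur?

$8 per unit, at q = 9

The shutdown price is the minimum of AVC. VC = 170q - 36q^2 + 2q^3, so AVC = 170 - 36q + 2q^2.
At the minimum of AVC, MC = AVC. MC = 170 - 72q + 6q^2; setting MC = AVC gives 4q^2 - 36q = 0, so q = 9. min AVC = 8.
For P < $8 the firm produces nothing.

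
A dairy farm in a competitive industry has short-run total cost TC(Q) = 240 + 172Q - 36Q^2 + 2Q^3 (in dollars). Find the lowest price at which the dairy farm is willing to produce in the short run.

The shutdown price is the minimum of AVC. VC = 172Q - 36Q^2 + 2Q^3, so AVC = 172 - 36Q + 2Q^2.
dAVC/dQ = -36 + 4Q = 0 gives Q = 9. min AVC = 172 - 36·9 + 2·9^2 = 10.
The firm shuts down for any P below $10.

$10 per unit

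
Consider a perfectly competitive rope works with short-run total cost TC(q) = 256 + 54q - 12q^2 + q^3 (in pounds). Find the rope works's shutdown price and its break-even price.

Shutdown price = £18; break-even price = £54

AVC = 54 - 12q + q^2; minimized at q = 6, giving min AVC = £18. That is the shutdown price.
ATC = 256/q + 54 - 12q + q^2. Setting dATC/dq = −256/q^2 − 12 + 2q = 0 gives q = 8 (since 2·8^3 − 12·8^2 = 256).
min ATC = 256/8 + 54 − 12·8 + 8^2 = £54. That is the break-even price.
For £18 ≤ P < £54 the firm produces at a loss; below £18 it shuts down.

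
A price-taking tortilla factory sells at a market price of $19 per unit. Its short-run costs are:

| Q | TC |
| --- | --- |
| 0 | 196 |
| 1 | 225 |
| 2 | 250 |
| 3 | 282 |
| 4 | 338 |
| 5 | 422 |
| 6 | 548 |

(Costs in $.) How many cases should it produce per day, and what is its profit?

Profit at each row (π = 19Q − TC): Q=0: -196; Q=1: -206; Q=2: -212; Q=3: -225; Q=4: -262; Q=5: -327; Q=6: -434.
Profit is highest at Q = 0. Equivalently, the lowest AVC in the table is 54/2 ≈ $27 at Q = 2, and P = $19 falls below it — price never covers variable cost, so the firm shuts down and loses only its fixed cost.

Q = 0 (shut down); profit = -$196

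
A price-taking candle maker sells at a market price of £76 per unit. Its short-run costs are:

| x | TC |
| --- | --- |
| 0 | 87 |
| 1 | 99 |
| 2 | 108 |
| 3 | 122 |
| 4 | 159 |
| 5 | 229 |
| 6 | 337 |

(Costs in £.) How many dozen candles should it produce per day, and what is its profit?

Compute π = P·x − TC at each output: x=0: -87; x=1: -23; x=2: 44; x=3: 106; x=4: 145; x=5: 151; x=6: 119.
Profit is maximized at x = 5. AVC there is 142/5 = £28.40 ≤ P, so producing beats shutting down (which would give -£87).

x = 5; profit = £151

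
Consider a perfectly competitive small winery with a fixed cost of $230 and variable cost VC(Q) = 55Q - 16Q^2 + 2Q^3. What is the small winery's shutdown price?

Short-run supply begins at min AVC. From VC = 55Q - 16Q^2 + 2Q^3, AVC = 55 - 16Q + 2Q^2.
At the minimum of AVC, MC = AVC. MC = 55 - 32Q + 6Q^2; setting MC = AVC gives 4Q^2 - 16Q = 0, so Q = 4. min AVC = 23.
The firm shuts down for any P below $23.

$23 per unit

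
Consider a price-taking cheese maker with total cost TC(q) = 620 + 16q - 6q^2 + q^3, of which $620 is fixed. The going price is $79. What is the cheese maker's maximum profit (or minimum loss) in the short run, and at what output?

Profit = -$228 at q = 7

AVC = 16 - 6q + q^2; min AVC = $7 at q = 3. Since P = $79 ≥ min AVC, the firm produces.
MC = 16 - 12q + 3q^2. Setting P = MC and taking the root on the rising branch gives q* = 7.
TR = 79·7 = 553. TC = 620 + 161 = 781. Profit = 553 − 781 = -$228.
That loss of $228 beats the $620 the firm would lose by shutting down; producing recovers $392 of fixed cost.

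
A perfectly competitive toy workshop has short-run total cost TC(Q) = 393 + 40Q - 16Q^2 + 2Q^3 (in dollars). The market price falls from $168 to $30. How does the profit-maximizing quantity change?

Output falls from 8 to 5

MC = 40 - 32Q + 6Q^2; the shutdown threshold is min AVC = $8 (at Q = 4).
At P = $168 ≥ min AVC, set P = MC on the rising branch: Q = 8.
At P = $30 ≥ min AVC, set P = MC: Q = 5. The firm stays open but cuts output.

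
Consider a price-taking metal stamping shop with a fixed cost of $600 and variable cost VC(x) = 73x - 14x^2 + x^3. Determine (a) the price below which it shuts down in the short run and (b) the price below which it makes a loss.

Shutdown price = min AVC. AVC = 73 - 14x + x^2, with vertex at x = 7 and minimum $24.
ATC = 600/x + 73 - 14x + x^2. Setting dATC/dx = −600/x^2 − 14 + 2x = 0 gives x = 10 (since 2·10^3 − 14·10^2 = 600).
min ATC = 600/10 + 73 − 14·10 + 10^2 = $93. That is the break-even price.
Between these two prices the firm operates at a loss; above $93 it earns a profit.

Shutdown price = $24; break-even price = $93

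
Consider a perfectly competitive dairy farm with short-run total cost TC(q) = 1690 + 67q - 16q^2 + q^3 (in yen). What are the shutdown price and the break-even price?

Shutdown price = ¥3; break-even price = ¥158

AVC = 67 - 16q + q^2; minimized at q = 8, giving min AVC = ¥3. That is the shutdown price.
ATC = 1690/q + 67 - 16q + q^2. Setting dATC/dq = −1690/q^2 − 16 + 2q = 0 gives q = 13 (since 2·13^3 − 16·13^2 = 1690).
min ATC = 1690/13 + 67 − 16·13 + 13^2 = ¥158. That is the break-even price.
Between these two prices the firm operates at a loss; above ¥158 it earns a profit.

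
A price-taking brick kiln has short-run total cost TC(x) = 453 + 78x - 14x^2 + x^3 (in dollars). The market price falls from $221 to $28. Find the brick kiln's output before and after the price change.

AVC = 78 - 14x + x^2, minimized at x = 7 where min AVC = $29. MC = 78 - 28x + 3x^2.
With P = $221 above the shutdown price, P = MC gives x = 13.
At P = $28 < min AVC = $29, price no longer covers variable cost at any output, so the firm shuts down: x = 0.

Output falls from 13 to 0 (the firm shuts down)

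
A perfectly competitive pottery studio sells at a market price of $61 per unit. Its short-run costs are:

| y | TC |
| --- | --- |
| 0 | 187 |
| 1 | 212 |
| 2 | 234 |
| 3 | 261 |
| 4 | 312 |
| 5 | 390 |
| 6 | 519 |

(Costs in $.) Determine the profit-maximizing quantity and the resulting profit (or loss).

Compute π = P·y − TC at each output: y=0: -187; y=1: -151; y=2: -112; y=3: -78; y=4: -68; y=5: -85; y=6: -153.
Profit is maximized at y = 4. AVC there is 125/4 = $31.25 ≤ P, so producing beats shutting down (which would give -$187).

y = 4; profit = -$68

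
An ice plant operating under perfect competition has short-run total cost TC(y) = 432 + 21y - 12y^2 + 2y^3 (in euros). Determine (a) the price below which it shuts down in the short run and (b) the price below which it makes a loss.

Shutdown price = €3; break-even price = €93

Shutdown price = min AVC. AVC = 21 - 12y + 2y^2, with vertex at y = 3 and minimum €3.
ATC = 432/y + 21 - 12y + 2y^2. Setting dATC/dy = −432/y^2 − 12 + 4y = 0 gives y = 6 (since 4·6^3 − 12·6^2 = 432).
min ATC = 432/6 + 21 − 12·6 + 2·6^2 = €93. That is the break-even price.
For €3 ≤ P < €93 the firm produces at a loss; below €3 it shuts down.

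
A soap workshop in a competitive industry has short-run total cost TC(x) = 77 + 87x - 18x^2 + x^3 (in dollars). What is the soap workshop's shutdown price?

The firm shuts down when price falls below the minimum of average variable cost. AVC = VC/x = 87 - 18x + x^2.
At the minimum of AVC, MC = AVC. MC = 87 - 36x + 3x^2; setting MC = AVC gives 2x^2 - 18x = 0, so x = 9. min AVC = 6.
The firm shuts down for any P below $6.

$6 per unit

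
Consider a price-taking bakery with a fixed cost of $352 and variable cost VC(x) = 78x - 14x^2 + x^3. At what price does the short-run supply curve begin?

$29 per unit

The firm shuts down when price falls below the minimum of average variable cost. AVC = VC/x = 78 - 14x + x^2.
At the minimum of AVC, MC = AVC. MC = 78 - 28x + 3x^2; setting MC = AVC gives 2x^2 - 14x = 0, so x = 7. min AVC = 29.
So the shutdown price is $29.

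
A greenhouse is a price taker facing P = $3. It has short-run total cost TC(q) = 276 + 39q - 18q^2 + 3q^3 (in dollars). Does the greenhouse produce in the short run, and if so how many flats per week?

Strip out fixed cost: VC = 39q - 18q^2 + 3q^3. Then AVC = 39 - 18q + 3q^2 and MC = 39 - 36q + 9q^2.
AVC is minimized where dAVC/dq = -18 + 6q = 0, at q = 3; min AVC = 39 - 18·3 + 3·3^2 = $12.
P = $3 lies below min AVC = $12; no output level covers variable cost.
Shutting down limits the loss to fixed cost, $276.

Shut down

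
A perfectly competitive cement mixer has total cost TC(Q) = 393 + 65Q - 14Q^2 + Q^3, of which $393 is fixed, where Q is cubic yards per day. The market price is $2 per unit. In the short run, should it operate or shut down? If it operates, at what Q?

Shut down

Strip out fixed cost: VC = 65Q - 14Q^2 + Q^3. Then AVC = 65 - 14Q + Q^2 and MC = 65 - 28Q + 3Q^2.
The AVC parabola has its vertex at Q = 14/2 = 7, where AVC = 65 - 14·7 + 7^2 = $16.
With P < min AVC ($2 < $16), every unit sold adds to the loss.
Best response: produce nothing and absorb the $393 fixed cost.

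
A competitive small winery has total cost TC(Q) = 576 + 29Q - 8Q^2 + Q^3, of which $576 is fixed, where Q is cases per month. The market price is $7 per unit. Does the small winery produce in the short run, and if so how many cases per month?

Shut down

Variable cost is VC = 29Q - 8Q^2 + Q^3, so AVC = VC/Q = 29 - 8Q + Q^2 and MC = dTC/dQ = 29 - 16Q + 3Q^2.
The AVC parabola has its vertex at Q = 8/2 = 4, where AVC = 29 - 8·4 + 4^2 = $13.
Since P = $7 < min AVC = $13, price fails to cover variable cost at any output.
Best response: produce nothing and absorb the $576 fixed cost.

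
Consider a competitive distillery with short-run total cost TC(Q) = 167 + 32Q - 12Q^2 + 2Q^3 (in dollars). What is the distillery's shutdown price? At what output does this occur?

The firm shuts down when price falls below the minimum of average variable cost. AVC = VC/Q = 32 - 12Q + 2Q^2.
dAVC/dQ = -12 + 4Q = 0 gives Q = 3. min AVC = 32 - 12·3 + 2·3^2 = 14.
So the shutdown price is $14.

$14 per unit, at Q = 3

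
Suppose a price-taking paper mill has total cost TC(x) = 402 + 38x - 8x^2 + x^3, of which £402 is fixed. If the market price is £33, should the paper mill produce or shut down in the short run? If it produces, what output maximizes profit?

Produce at x = 5

From TC, MC = TC'(x) = 38 - 16x + 3x^2 and AVC = VC/x = 38 - 8x + x^2.
AVC hits its minimum where MC = AVC, at x = 4, giving min AVC = 38 - 8·4 + 4^2 = £22.
Because £33 ≥ £22, revenue can cover variable cost; the firm operates.
P = MC gives 5 - 16x + 3x^2 = 0, with roots 1/3 and 5. Take the larger (rising MC): x* = 5.
Check: AVC at x = 5 is £23 ≤ P, so revenue covers variable cost.
Profit = P·x − TC = 33·5 − 517 = -£352, a loss, but smaller than the £402 fixed cost the firm would lose by shutting down.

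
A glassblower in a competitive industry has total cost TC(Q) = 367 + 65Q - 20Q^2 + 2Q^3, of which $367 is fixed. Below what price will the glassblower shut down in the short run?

Short-run supply begins at min AVC. From VC = 65Q - 20Q^2 + 2Q^3, AVC = 65 - 20Q + 2Q^2.
At the minimum of AVC, MC = AVC. MC = 65 - 40Q + 6Q^2; setting MC = AVC gives 4Q^2 - 20Q = 0, so Q = 5. min AVC = 15.
The firm shuts down for any P below $15.

$15 per unit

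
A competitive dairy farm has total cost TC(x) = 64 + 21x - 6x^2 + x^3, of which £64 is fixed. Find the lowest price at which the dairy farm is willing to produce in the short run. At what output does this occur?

£12 per unit, at x = 3

The firm shuts down when price falls below the minimum of average variable cost. AVC = VC/x = 21 - 6x + x^2.
dAVC/dx = -6 + 2x = 0 gives x = 3. min AVC = 21 - 6·3 + 3^2 = 12.
So the shutdown price is £12.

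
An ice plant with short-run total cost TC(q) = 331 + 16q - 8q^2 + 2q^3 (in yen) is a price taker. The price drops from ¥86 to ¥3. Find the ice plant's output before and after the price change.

AVC = 16 - 8q + 2q^2, minimized at q = 2 where min AVC = ¥8. MC = 16 - 16q + 6q^2.
At P = ¥86 ≥ min AVC, set P = MC on the rising branch: q = 5.
At P = ¥3 < min AVC = ¥8, price no longer covers variable cost at any output, so the firm shuts down: q = 0.

Output falls from 5 to 0 (the firm shuts down)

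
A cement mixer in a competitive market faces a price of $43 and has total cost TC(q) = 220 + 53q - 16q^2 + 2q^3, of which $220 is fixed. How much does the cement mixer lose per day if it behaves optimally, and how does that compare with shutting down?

Profit = -$120 at q = 5

AVC = 53 - 16q + 2q^2 has its minimum $21 at q = 4; price $43 clears that bar, so the firm operates.
MC = 53 - 32q + 6q^2. Setting P = MC and taking the root on the rising branch gives q* = 5.
TR = 43·5 = 215. TC = 220 + 115 = 335. Profit = 215 − 335 = -$120.
That loss of $120 beats the $220 the firm would lose by shutting down; producing recovers $100 of fixed cost.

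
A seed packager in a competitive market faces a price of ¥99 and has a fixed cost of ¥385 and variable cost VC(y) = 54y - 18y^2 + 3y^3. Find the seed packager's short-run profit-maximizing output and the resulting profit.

Profit = -¥85 at y = 5

AVC = 54 - 18y + 3y^2 has its minimum ¥27 at y = 3; price ¥99 clears that bar, so the firm operates.
With MC = 54 - 36y + 9y^2, P = MC on the upward-sloping part at y* = 5.
TR = 99·5 = 495. TC = 385 + 195 = 580. Profit = 495 − 580 = -¥85.
Shutting down would mean losing the fixed cost of ¥385, so operating at a loss of ¥85 is better by ¥300.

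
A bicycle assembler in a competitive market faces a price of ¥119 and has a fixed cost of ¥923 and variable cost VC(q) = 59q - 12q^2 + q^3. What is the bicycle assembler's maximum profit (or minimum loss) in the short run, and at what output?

Profit = -¥123 at q = 10

AVC = 59 - 12q + q^2 has its minimum ¥23 at q = 6; price ¥119 clears that bar, so the firm operates.
MC = 59 - 24q + 3q^2. Setting P = MC and taking the root on the rising branch gives q* = 10.
TR = 119·10 = 1190. TC = 923 + 390 = 1313. Profit = 1190 − 1313 = -¥123.
By producing, the firm covers all variable cost plus ¥800 of fixed cost; shutting down would lose the full ¥923.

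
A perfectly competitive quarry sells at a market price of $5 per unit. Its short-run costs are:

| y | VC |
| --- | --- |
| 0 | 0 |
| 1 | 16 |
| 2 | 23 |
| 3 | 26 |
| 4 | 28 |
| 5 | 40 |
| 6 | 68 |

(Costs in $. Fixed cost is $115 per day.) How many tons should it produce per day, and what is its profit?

Profit at each row (π = 5y − TC): y=0: -115; y=1: -126; y=2: -128; y=3: -126; y=4: -123; y=5: -130; y=6: -153.
Profit is highest at y = 0. Equivalently, the lowest AVC in the table is 28/4 ≈ $7 at y = 4, and P = $5 falls below it — price never covers variable cost, so the firm shuts down and loses only its fixed cost.

y = 0 (shut down); profit = -$115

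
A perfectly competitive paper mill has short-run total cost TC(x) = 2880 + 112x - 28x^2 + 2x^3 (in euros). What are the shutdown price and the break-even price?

Shutdown price = €14; break-even price = €304

AVC = 112 - 28x + 2x^2; minimized at x = 7, giving min AVC = €14. That is the shutdown price.
ATC = 2880/x + 112 - 28x + 2x^2. Setting dATC/dx = −2880/x^2 − 28 + 4x = 0 gives x = 12 (since 4·12^3 − 28·12^2 = 2880).
min ATC = 2880/12 + 112 − 28·12 + 2·12^2 = €304. That is the break-even price.
Between these two prices the firm operates at a loss; above €304 it earns a profit.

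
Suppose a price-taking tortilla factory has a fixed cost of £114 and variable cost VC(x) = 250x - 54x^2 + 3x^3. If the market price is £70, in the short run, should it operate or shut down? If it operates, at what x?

From TC, MC = TC'(x) = 250 - 108x + 9x^2 and AVC = VC/x = 250 - 54x + 3x^2.
AVC is minimized where dAVC/dx = -54 + 6x = 0, at x = 9; min AVC = 250 - 54·9 + 3·9^2 = £7.
P = £70 exceeds min AVC = £7, so the firm stays open.
Solving P = MC: 180 - 108x + 9x^2 = 0 ⇒ x = 2 or 10. On the upward-sloping branch, x* = 10.
Check: AVC at x = 10 is £10 ≤ P, so revenue covers variable cost.
Profit = P·x − TC = 70·10 − 214 = £486.

Produce at x = 10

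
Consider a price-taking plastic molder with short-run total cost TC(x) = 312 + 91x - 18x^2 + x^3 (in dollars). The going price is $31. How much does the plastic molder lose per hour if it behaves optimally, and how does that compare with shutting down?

Profit = -$112 at x = 10

AVC = 91 - 18x + x^2 has its minimum $10 at x = 9; price $31 clears that bar, so the firm operates.
With MC = 91 - 36x + 3x^2, P = MC on the upward-sloping part at x* = 10.
TR = 31·10 = 310. TC = 312 + 110 = 422. Profit = 310 − 422 = -$112.
By producing, the firm covers all variable cost plus $200 of fixed cost; shutting down would lose the full $312.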